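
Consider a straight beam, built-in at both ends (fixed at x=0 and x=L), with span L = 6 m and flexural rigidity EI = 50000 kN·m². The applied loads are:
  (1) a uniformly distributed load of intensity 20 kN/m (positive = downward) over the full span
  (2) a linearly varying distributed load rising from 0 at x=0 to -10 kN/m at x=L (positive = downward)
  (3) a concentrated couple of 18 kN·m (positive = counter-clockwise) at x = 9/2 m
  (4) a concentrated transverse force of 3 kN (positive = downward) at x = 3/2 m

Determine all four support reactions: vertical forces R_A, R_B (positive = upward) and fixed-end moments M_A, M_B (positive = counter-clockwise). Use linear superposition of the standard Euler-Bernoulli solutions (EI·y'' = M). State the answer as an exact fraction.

Load 1 — uniform load w=20 kN/m over full span:
  R_A = wL/2 = 20·6/2 = 60 kN
  M_A = wL²/12 = 20·6²/12 = 60 kN·m
  R_B = wL/2 = 20·6/2 = 60 kN
  M_B = -wL²/12 = -20·6²/12 = -60 kN·m
Load 2 — triangular load w₀=-10 kN/m (0→w₀ over full span):
  R_A = 3w₀L/20 = 3·(-10)·6/20 = -9 kN
  M_A = w₀L²/30 = (-10)·6²/30 = -12 kN·m
  R_B = 7w₀L/20 = 7·(-10)·6/20 = -21 kN
  M_B = -w₀L²/20 = -(-10)·6²/20 = 18 kN·m
Load 3 — applied couple M₀=18 kN·m at a=9/2 m (b=L-a=3/2):
  R_A = 6M₀ab/L³ = 6·18·(9/2)·(3/2)/6³ = 27/8 kN
  M_A = M₀b(2a-b)/L² = 18·(3/2)·(2·(9/2)-(3/2))/6² = 45/8 kN·m
  R_B = -6M₀ab/L³ = -6·18·(9/2)·(3/2)/6³ = -27/8 kN
  M_B = M₀a(2b-a)/L² = 18·(9/2)·(2·(3/2)-(9/2))/6² = -27/8 kN·m
Load 4 — point force P=3 kN at a=3/2 m (b=L-a=9/2):
  R_A = Pb²(3a+b)/L³ = 3·(9/2)²·(3·(3/2)+(9/2))/6³ = 81/32 kN
  M_A = Pab²/L² = 3·(3/2)·(9/2)²/6² = 81/32 kN·m
  R_B = Pa²(a+3b)/L³ = 3·(3/2)²·((3/2)+3·(9/2))/6³ = 15/32 kN
  M_B = -Pa²b/L² = -3·(3/2)²·(9/2)/6² = -27/32 kN·m
Superposition: R_A = 1821/32 kN, M_A = 1797/32 kN·m, R_B = 1155/32 kN, M_B = -1479/32 kN·m

R_A = 1821/32 kN, M_A = 1797/32 kN·m, R_B = 1155/32 kN, M_B = -1479/32 kN·m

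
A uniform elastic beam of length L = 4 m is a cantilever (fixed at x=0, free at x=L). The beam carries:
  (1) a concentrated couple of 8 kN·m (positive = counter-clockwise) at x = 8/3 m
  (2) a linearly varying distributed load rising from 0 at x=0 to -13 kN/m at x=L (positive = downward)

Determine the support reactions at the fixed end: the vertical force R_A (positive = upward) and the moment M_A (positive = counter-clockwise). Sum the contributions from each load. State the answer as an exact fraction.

Load 1 — applied couple M₀=8 kN·m at a=8/3 m (b=L-a=4/3):
  R_A = 0 kN
  M_A = -M₀ = -8 kN·m
Load 2 — triangular load w₀=-13 kN/m (0→w₀ over full span):
  R_A = w₀L/2 = (-13)·4/2 = -26 kN
  M_A = w₀L²/3 = (-13)·4²/3 = -208/3 kN·m
Superposition: R_A = -26 kN, M_A = -232/3 kN·m

R_A = -26 kN, M_A = -232/3 kN·m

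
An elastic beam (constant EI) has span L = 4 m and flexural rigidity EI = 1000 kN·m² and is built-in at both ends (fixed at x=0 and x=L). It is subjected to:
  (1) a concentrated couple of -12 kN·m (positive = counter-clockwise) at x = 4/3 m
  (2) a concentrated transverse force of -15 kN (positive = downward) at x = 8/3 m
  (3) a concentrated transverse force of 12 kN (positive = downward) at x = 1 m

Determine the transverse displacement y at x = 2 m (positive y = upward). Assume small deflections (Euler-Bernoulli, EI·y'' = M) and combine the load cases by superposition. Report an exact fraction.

Load 1 — applied couple M₀=-12 kN·m at a=4/3 m (b=L-a=8/3):
  y_1 = (R_Ax³/6 - M_Ax²/2 - M₀(x-a)²/2)/EI  [x>a] with R_A=-4, M_A=0 = ((-4)·2³/6 - 0·2²/2 - (-12)·(2-(4/3))²/2)/1000 = -1/375 m
Load 2 — point force P=-15 kN at a=8/3 m (b=L-a=4/3):
  y_2 = -Pb²x²(3aL-(3a+b)x)/(6L³EI)  [x≤a] = -(-15)·(4/3)²·2²·(3·(8/3)·4-(3·(8/3)+(4/3))·2)/(6·4³·1000) = 1/270 m
Load 3 — point force P=12 kN at a=1 m (b=L-a=3):
  y_3 = -Pa²(L-x)²(3bL-(3b+a)(L-x))/(6L³EI)  [x>a] = -12·1²·(4-2)²·(3·3·4-(3·3+1)·(4-2))/(6·4³·1000) = -1/500 m
Superposition: y = Σ y_i = -13/13500 m ≈ -0.000963 m

y(2) = -13/13500 m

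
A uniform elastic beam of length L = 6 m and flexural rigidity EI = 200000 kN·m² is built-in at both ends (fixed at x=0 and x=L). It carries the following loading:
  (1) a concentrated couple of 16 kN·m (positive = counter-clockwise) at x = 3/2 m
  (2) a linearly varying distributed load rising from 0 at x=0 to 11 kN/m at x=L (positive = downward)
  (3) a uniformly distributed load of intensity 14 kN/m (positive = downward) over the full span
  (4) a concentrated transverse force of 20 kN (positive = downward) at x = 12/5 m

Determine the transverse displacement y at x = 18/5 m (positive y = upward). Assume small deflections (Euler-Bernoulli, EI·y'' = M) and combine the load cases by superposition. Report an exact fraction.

Load 1 — applied couple M₀=16 kN·m at a=3/2 m (b=L-a=9/2):
  y_1 = (R_Ax³/6 - M_Ax²/2 - M₀(x-a)²/2)/EI  [x>a] with R_A=3, M_A=-3 = (3·(18/5)³/6 - (-3)·(18/5)²/2 - 16·((18/5)-(3/2))²/2)/200000 = 117/3125000 m
Load 2 — triangular load w₀=11 kN/m (0→w₀ over full span):
  y_2 = -w₀x²(L-x)²(x+2L)/(120LEI) = -11·(18/5)²·(6-(18/5))²·((18/5)+2·6)/(120·6·200000) = -34749/390625000 m
Load 3 — uniform load w=14 kN/m over full span:
  y_3 = -wx²(L-x)²/(24EI) = -14·(18/5)²·(6-(18/5))²/(24·200000) = -1701/7812500 m
Load 4 — point force P=20 kN at a=12/5 m (b=L-a=18/5):
  y_4 = -Pa²(L-x)²(3bL-(3b+a)(L-x))/(6L³EI)  [x>a] = -20·(12/5)²·(6-(18/5))²·(3·(18/5)·6-(3·(18/5)+(12/5))·(6-(18/5)))/(6·6³·200000) = -828/9765625 m
Superposition: y = Σ y_i = -69147/195312500 m ≈ -0.000354 m

y(18/5) = -69147/195312500 m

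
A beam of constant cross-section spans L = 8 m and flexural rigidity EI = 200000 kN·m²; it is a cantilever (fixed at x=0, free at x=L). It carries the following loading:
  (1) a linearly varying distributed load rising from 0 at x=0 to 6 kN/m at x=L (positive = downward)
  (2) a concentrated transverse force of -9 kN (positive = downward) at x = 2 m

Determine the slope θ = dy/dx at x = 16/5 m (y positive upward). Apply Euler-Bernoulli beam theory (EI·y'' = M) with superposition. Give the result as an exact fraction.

θ(16/5) = -84999/62500000 rad

Load 1 — triangular load w₀=6 kN/m (0→w₀ over full span):
  θ_1 = (w₀Lx²/4-w₀L²x/3-w₀x⁴/(24L))/EI = (6·8·(16/5)²/4-6·8²·(16/5)/3-6·(16/5)⁴/(24·8))/200000 = -2832/1953125 rad
Load 2 — point force P=-9 kN at a=2 m (b=L-a=6):
  θ_2 = -Pa²/(2EI)  [x>a] = -(-9)·2²/(2·200000) = 9/100000 rad
Superposition: θ = Σ θ_i = -84999/62500000 rad ≈ -0.001360 rad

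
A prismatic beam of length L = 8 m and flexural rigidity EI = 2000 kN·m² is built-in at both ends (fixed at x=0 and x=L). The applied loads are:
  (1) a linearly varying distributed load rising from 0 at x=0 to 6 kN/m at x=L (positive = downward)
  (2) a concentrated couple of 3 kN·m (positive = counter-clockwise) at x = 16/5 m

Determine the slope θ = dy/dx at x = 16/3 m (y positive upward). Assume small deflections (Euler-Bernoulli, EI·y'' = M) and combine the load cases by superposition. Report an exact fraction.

θ(16/3) = 1039/253125 rad

Load 1 — triangular load w₀=6 kN/m (0→w₀ over full span):
  θ_1 = -w₀(2x(L-x)(L-2x)(x+2L)+x²(L-x)²)/(120LEI) = -6·(2·(16/3)·(8-(16/3))·(8-2·(16/3))·((16/3)+2·8)+(16/3)²·(8-(16/3))²)/(120·8·2000) = 224/50625 rad
Load 2 — applied couple M₀=3 kN·m at a=16/5 m (b=L-a=24/5):
  θ_2 = (R_Ax²/2 - M_Ax - M₀(x-a))/EI  [x>a] with R_A=27/50, M_A=9/25 = ((27/50)·(16/3)²/2 - (9/25)·(16/3) - 3·((16/3)-(16/5)))/2000 = -1/3125 rad
Superposition: θ = Σ θ_i = 1039/253125 rad ≈ 0.004105 rad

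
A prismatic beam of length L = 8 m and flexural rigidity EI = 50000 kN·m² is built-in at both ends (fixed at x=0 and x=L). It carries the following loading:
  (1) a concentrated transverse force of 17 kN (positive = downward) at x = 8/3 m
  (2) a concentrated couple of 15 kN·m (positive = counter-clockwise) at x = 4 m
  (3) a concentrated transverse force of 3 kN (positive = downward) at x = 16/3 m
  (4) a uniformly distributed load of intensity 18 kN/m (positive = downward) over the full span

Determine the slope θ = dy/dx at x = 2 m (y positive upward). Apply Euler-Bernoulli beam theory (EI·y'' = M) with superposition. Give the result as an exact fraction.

Load 1 — point force P=17 kN at a=8/3 m (b=L-a=16/3):
  θ_1 = -Pb²x(2aL-(3a+b)x)/(2L³EI)  [x≤a] = -17·(16/3)²·2·(2·(8/3)·8-(3·(8/3)+(16/3))·2)/(2·8³·50000) = -17/56250 rad
Load 2 — applied couple M₀=15 kN·m at a=4 m (b=L-a=4):
  θ_2 = (R_Ax²/2 - M_Ax)/EI  [x≤a] with R_A=45/16, M_A=15/4 = ((45/16)·2²/2 - (15/4)·2)/50000 = -3/80000 rad
Load 3 — point force P=3 kN at a=16/3 m (b=L-a=8/3):
  θ_3 = -Pb²x(2aL-(3a+b)x)/(2L³EI)  [x≤a] = -3·(8/3)²·2·(2·(16/3)·8-(3·(16/3)+(8/3))·2)/(2·8³·50000) = -1/25000 rad
Load 4 — uniform load w=18 kN/m over full span:
  θ_4 = -wx(L-x)(L-2x)/(12EI) = -18·2·(8-2)·(8-2·2)/(12·50000) = -9/6250 rad
Superposition: θ = Σ θ_i = -6551/3600000 rad ≈ -0.001820 rad

θ(2) = -6551/3600000 rad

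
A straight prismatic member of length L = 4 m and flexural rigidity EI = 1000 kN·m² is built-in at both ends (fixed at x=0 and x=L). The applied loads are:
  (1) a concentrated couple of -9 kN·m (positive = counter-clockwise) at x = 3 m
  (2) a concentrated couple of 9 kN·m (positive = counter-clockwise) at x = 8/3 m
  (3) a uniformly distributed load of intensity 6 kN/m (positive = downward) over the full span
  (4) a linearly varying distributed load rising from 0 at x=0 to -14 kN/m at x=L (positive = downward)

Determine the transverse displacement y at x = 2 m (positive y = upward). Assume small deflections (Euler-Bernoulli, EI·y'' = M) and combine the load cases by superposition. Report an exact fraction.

Load 1 — applied couple M₀=-9 kN·m at a=3 m (b=L-a=1):
  y_1 = (R_Ax³/6 - M_Ax²/2)/EI  [x≤a] with R_A=-81/32, M_A=-45/16 = ((-81/32)·2³/6 - (-45/16)·2²/2)/1000 = 9/4000 m
Load 2 — applied couple M₀=9 kN·m at a=8/3 m (b=L-a=4/3):
  y_2 = (R_Ax³/6 - M_Ax²/2)/EI  [x≤a] with R_A=3, M_A=3 = (3·2³/6 - 3·2²/2)/1000 = -1/500 m
Load 3 — uniform load w=6 kN/m over full span:
  y_3 = -wx²(L-x)²/(24EI) = -6·2²·(4-2)²/(24·1000) = -1/250 m
Load 4 — triangular load w₀=-14 kN/m (0→w₀ over full span):
  y_4 = -w₀x²(L-x)²(x+2L)/(120LEI) = -(-14)·2²·(4-2)²·(2+2·4)/(120·4·1000) = 7/1500 m
Superposition: y = Σ y_i = 11/12000 m ≈ 0.000917 m

y(2) = 11/12000 m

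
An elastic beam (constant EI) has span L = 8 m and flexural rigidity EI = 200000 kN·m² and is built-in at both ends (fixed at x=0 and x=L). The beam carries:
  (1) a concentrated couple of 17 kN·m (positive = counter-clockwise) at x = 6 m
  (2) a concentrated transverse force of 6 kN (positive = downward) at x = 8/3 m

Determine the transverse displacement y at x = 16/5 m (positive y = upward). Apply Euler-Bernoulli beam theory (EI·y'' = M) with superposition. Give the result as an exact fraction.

Load 1 — applied couple M₀=17 kN·m at a=6 m (b=L-a=2):
  y_1 = (R_Ax³/6 - M_Ax²/2)/EI  [x≤a] with R_A=153/64, M_A=85/16 = ((153/64)·(16/5)³/6 - (85/16)·(16/5)²/2)/200000 = -221/3125000 m
Load 2 — point force P=6 kN at a=8/3 m (b=L-a=16/3):
  y_2 = -Pa²(L-x)²(3bL-(3b+a)(L-x))/(6L³EI)  [x>a] = -6·(8/3)²·(8-(16/5))²·(3·(16/3)·8-(3·(16/3)+(8/3))·(8-(16/5)))/(6·8³·200000) = -24/390625 m
Superposition: y = Σ y_i = -413/3125000 m ≈ -0.000132 m

y(16/5) = -413/3125000 m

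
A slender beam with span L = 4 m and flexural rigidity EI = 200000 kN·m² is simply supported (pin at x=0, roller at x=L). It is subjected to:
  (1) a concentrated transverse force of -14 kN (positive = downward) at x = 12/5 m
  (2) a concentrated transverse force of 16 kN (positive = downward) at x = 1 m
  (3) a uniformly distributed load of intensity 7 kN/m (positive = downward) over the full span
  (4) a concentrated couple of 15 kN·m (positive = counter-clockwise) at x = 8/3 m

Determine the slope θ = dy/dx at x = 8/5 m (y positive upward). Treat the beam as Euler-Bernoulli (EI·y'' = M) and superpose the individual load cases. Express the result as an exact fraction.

θ(8/5) = -221/12500000 rad

Load 1 — point force P=-14 kN at a=12/5 m (b=L-a=8/5):
  θ_1 = -Pb(L²-b²-3x²)/(6LEI)  [x≤a] = -(-14)·(8/5)·(4²-(8/5)²-3·(8/5)²)/(6·4·200000) = 21/781250 rad
Load 2 — point force P=16 kN at a=1 m (b=L-a=3):
  θ_2 = -Pa(2L²-6Lx+3x²+a²)/(6LEI)  [x>a] = -16·1·(2·4²-6·4·(8/5)+3·(8/5)²+1²)/(6·4·200000) = -19/2500000 rad
Load 3 — uniform load w=7 kN/m over full span:
  θ_3 = -w(L³-6Lx²+4x³)/(24EI) = -7·(4³-6·4·(8/5)²+4·(8/5)³)/(24·200000) = -259/9375000 rad
Load 4 — applied couple M₀=15 kN·m at a=8/3 m (b=L-a=4/3):
  θ_4 = (M₀x²/(2L)+C₁)/EI  [x≤a] with C₁=M₀(3b²-L²)/(6L)=-20/3 = (15·(8/5)²/(2·4)+(-20/3))/200000 = -7/750000 rad
Superposition: θ = Σ θ_i = -221/12500000 rad ≈ -0.000018 rad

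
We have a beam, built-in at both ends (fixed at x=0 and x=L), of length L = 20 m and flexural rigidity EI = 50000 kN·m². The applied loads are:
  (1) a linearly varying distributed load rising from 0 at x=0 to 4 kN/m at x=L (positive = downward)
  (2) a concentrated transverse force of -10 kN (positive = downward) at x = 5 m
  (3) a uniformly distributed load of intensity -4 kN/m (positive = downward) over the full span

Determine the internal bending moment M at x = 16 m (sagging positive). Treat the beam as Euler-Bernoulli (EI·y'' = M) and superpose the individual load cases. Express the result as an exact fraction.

Load 1 — triangular load w₀=4 kN/m (0→w₀ over full span):
  M_1 = 3w₀Lx/20 - w₀L²/30 - w₀x³/(6L) = 3·4·20·16/20 - 4·20²/30 - 4·16³/(6·20) = 32/15 kN·m
Load 2 — point force P=-10 kN at a=5 m (b=L-a=15):
  M_2 = Pa²(a+3b)(L-x)/L³ - Pa²b/L²  [x>a] = (-10)·5²·(5+3·15)·(20-16)/20³ - (-10)·5²·15/20² = 25/8 kN·m
Load 3 — uniform load w=-4 kN/m over full span:
  M_3 = wLx/2 - wL²/12 - wx²/2 = (-4)·20·16/2 - (-4)·20²/12 - (-4)·16²/2 = 16/3 kN·m
Superposition: M = Σ M_i = 1271/120 kN·m ≈ 10.591667 kN·m

M(16) = 1271/120 kN·m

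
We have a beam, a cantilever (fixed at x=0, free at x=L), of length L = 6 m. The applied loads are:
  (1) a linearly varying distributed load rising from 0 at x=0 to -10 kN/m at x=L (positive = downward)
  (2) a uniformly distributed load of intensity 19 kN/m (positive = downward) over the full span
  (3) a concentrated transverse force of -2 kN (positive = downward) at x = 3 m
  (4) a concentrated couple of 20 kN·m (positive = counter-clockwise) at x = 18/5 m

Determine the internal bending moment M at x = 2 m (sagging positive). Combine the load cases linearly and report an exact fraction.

M(2) = -610/9 kN·m

Load 1 — triangular load w₀=-10 kN/m (0→w₀ over full span):
  M_1 = w₀Lx/2 - w₀L²/3 - w₀x³/(6L) = (-10)·6·2/2 - (-10)·6²/3 - (-10)·2³/(6·6) = 560/9 kN·m
Load 2 — uniform load w=19 kN/m over full span:
  M_2 = -w(L-x)²/2 = -19·(6-2)²/2 = -152 kN·m
Load 3 — point force P=-2 kN at a=3 m (b=L-a=3):
  M_3 = -P(a-x)  [x≤a] = -(-2)·(3-2) = 2 kN·m
Load 4 — applied couple M₀=20 kN·m at a=18/5 m (b=L-a=12/5):
  M_4 = M₀  [x≤a] = 20 = 20 kN·m
Superposition: M = Σ M_i = -610/9 kN·m ≈ -67.777778 kN·m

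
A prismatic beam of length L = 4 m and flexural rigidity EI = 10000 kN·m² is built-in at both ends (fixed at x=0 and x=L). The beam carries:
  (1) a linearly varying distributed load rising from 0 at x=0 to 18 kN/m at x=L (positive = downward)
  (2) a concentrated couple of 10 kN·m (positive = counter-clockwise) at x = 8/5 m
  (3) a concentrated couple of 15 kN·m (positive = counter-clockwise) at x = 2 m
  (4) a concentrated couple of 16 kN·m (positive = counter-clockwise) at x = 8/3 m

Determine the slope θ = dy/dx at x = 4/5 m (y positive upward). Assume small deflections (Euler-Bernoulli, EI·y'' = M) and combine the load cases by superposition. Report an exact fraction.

Load 1 — triangular load w₀=18 kN/m (0→w₀ over full span):
  θ_1 = -w₀(2x(L-x)(L-2x)(x+2L)+x²(L-x)²)/(120LEI) = -18·(2·(4/5)·(4-(4/5))·(4-2·(4/5))·((4/5)+2·4)+(4/5)²·(4-(4/5))²)/(120·4·10000) = -168/390625 rad
Load 2 — applied couple M₀=10 kN·m at a=8/5 m (b=L-a=12/5):
  θ_2 = (R_Ax²/2 - M_Ax)/EI  [x≤a] with R_A=18/5, M_A=6/5 = ((18/5)·(4/5)²/2 - (6/5)·(4/5))/10000 = 3/156250 rad
Load 3 — applied couple M₀=15 kN·m at a=2 m (b=L-a=2):
  θ_3 = (R_Ax²/2 - M_Ax)/EI  [x≤a] with R_A=45/8, M_A=15/4 = ((45/8)·(4/5)²/2 - (15/4)·(4/5))/10000 = -3/25000 rad
Load 4 — applied couple M₀=16 kN·m at a=8/3 m (b=L-a=4/3):
  θ_4 = (R_Ax²/2 - M_Ax)/EI  [x≤a] with R_A=16/3, M_A=16/3 = ((16/3)·(4/5)²/2 - (16/3)·(4/5))/10000 = -4/15625 rad
Superposition: θ = Σ θ_i = -2459/3125000 rad ≈ -0.000787 rad

θ(4/5) = -2459/3125000 rad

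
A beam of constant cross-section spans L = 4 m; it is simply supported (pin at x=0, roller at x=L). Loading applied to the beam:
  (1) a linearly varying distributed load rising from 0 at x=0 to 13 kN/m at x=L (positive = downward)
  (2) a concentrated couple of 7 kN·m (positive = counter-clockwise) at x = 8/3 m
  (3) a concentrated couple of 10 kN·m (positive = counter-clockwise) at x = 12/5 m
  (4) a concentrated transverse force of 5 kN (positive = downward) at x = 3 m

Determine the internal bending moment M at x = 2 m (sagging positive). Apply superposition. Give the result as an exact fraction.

Load 1 — triangular load w₀=13 kN/m (0→w₀ over full span):
  M_1 = w₀Lx/6 - w₀x³/(6L) = 13·4·2/6 - 13·2³/(6·4) = 13 kN·m
Load 2 — applied couple M₀=7 kN·m at a=8/3 m (b=L-a=4/3):
  M_2 = M₀x/L  [x≤a] = 7·2/4 = 7/2 kN·m
Load 3 — applied couple M₀=10 kN·m at a=12/5 m (b=L-a=8/5):
  M_3 = M₀x/L  [x≤a] = 10·2/4 = 5 kN·m
Load 4 — point force P=5 kN at a=3 m (b=L-a=1):
  M_4 = Pbx/L  [x≤a] = 5·1·2/4 = 5/2 kN·m
Superposition: M = Σ M_i = 24 kN·m ≈ 24.000000 kN·m

M(2) = 24 kN·m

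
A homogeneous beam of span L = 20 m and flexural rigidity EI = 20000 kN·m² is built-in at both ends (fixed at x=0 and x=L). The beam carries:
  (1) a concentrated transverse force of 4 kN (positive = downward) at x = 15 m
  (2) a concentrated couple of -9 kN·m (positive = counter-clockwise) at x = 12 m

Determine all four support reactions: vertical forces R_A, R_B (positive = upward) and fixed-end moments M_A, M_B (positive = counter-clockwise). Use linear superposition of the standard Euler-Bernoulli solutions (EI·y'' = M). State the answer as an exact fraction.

Load 1 — point force P=4 kN at a=15 m (b=L-a=5):
  R_A = Pb²(3a+b)/L³ = 4·5²·(3·15+5)/20³ = 5/8 kN
  M_A = Pab²/L² = 4·15·5²/20² = 15/4 kN·m
  R_B = Pa²(a+3b)/L³ = 4·15²·(15+3·5)/20³ = 27/8 kN
  M_B = -Pa²b/L² = -4·15²·5/20² = -45/4 kN·m
Load 2 — applied couple M₀=-9 kN·m at a=12 m (b=L-a=8):
  R_A = 6M₀ab/L³ = 6·(-9)·12·8/20³ = -81/125 kN
  M_A = M₀b(2a-b)/L² = (-9)·8·(2·12-8)/20² = -72/25 kN·m
  R_B = -6M₀ab/L³ = -6·(-9)·12·8/20³ = 81/125 kN
  M_B = M₀a(2b-a)/L² = (-9)·12·(2·8-12)/20² = -27/25 kN·m
Superposition: R_A = -23/1000 kN, M_A = 87/100 kN·m, R_B = 4023/1000 kN, M_B = -1233/100 kN·m

R_A = -23/1000 kN, M_A = 87/100 kN·m, R_B = 4023/1000 kN, M_B = -1233/100 kN·m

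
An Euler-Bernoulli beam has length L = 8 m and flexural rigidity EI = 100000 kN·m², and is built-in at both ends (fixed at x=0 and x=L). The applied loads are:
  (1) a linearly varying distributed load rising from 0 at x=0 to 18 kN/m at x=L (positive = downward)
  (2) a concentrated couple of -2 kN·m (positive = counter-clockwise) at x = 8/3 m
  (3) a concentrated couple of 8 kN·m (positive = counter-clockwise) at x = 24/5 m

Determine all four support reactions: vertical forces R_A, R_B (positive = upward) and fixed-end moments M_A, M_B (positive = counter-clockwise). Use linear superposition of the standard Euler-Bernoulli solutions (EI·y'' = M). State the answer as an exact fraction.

R_A = 1703/75 kN, M_A = 1024/25 kN·m, R_B = 3697/75 kN, M_B = -4298/75 kN·m

Load 1 — triangular load w₀=18 kN/m (0→w₀ over full span):
  R_A = 3w₀L/20 = 3·18·8/20 = 108/5 kN
  M_A = w₀L²/30 = 18·8²/30 = 192/5 kN·m
  R_B = 7w₀L/20 = 7·18·8/20 = 252/5 kN
  M_B = -w₀L²/20 = -18·8²/20 = -288/5 kN·m
Load 2 — applied couple M₀=-2 kN·m at a=8/3 m (b=L-a=16/3):
  R_A = 6M₀ab/L³ = 6·(-2)·(8/3)·(16/3)/8³ = -1/3 kN
  M_A = M₀b(2a-b)/L² = (-2)·(16/3)·(2·(8/3)-(16/3))/8² = 0 kN·m
  R_B = -6M₀ab/L³ = -6·(-2)·(8/3)·(16/3)/8³ = 1/3 kN
  M_B = M₀a(2b-a)/L² = (-2)·(8/3)·(2·(16/3)-(8/3))/8² = -2/3 kN·m
Load 3 — applied couple M₀=8 kN·m at a=24/5 m (b=L-a=16/5):
  R_A = 6M₀ab/L³ = 6·8·(24/5)·(16/5)/8³ = 36/25 kN
  M_A = M₀b(2a-b)/L² = 8·(16/5)·(2·(24/5)-(16/5))/8² = 64/25 kN·m
  R_B = -6M₀ab/L³ = -6·8·(24/5)·(16/5)/8³ = -36/25 kN
  M_B = M₀a(2b-a)/L² = 8·(24/5)·(2·(16/5)-(24/5))/8² = 24/25 kN·m
Superposition: R_A = 1703/75 kN, M_A = 1024/25 kN·m, R_B = 3697/75 kN, M_B = -4298/75 kN·m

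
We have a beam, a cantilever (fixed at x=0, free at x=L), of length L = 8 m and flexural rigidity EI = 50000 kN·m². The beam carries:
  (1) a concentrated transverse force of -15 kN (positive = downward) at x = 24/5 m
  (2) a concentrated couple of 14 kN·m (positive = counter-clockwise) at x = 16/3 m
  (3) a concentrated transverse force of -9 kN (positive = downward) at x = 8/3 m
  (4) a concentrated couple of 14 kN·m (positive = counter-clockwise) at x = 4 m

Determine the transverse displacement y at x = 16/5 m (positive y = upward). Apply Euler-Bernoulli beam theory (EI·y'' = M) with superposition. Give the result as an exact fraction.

y(16/5) = 7088/703125 m

Load 1 — point force P=-15 kN at a=24/5 m (b=L-a=16/5):
  y_1 = -Px²(3a-x)/(6EI)  [x≤a] = -(-15)·(16/5)²·(3·(24/5)-(16/5))/(6·50000) = 448/78125 m
Load 2 — applied couple M₀=14 kN·m at a=16/3 m (b=L-a=8/3):
  y_2 = M₀x²/(2EI)  [x≤a] = 14·(16/5)²/(2·50000) = 112/78125 m
Load 3 — point force P=-9 kN at a=8/3 m (b=L-a=16/3):
  y_3 = -Pa²(3x-a)/(6EI)  [x>a] = -(-9)·(8/3)²·(3·(16/5)-(8/3))/(6·50000) = 208/140625 m
Load 4 — applied couple M₀=14 kN·m at a=4 m (b=L-a=4):
  y_4 = M₀x²/(2EI)  [x≤a] = 14·(16/5)²/(2·50000) = 112/78125 m
Superposition: y = Σ y_i = 7088/703125 m ≈ 0.010081 m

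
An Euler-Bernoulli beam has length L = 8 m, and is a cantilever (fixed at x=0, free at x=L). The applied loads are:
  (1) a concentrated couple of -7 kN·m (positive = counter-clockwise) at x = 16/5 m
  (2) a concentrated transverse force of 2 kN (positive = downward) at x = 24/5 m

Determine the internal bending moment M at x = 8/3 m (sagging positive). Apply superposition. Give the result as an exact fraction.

Load 1 — applied couple M₀=-7 kN·m at a=16/5 m (b=L-a=24/5):
  M_1 = M₀  [x≤a] = (-7) = -7 kN·m
Load 2 — point force P=2 kN at a=24/5 m (b=L-a=16/5):
  M_2 = -P(a-x)  [x≤a] = -2·((24/5)-(8/3)) = -64/15 kN·m
Superposition: M = Σ M_i = -169/15 kN·m ≈ -11.266667 kN·m

M(8/3) = -169/15 kN·m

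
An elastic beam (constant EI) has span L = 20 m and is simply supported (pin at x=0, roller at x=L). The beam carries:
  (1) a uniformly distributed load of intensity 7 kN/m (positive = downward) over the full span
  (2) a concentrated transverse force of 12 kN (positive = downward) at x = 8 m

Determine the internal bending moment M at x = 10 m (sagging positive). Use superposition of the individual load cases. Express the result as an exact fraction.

M(10) = 398 kN·m

Load 1 — uniform load w=7 kN/m over full span:
  M_1 = wx(L-x)/2 = 7·10·(20-10)/2 = 350 kN·m
Load 2 — point force P=12 kN at a=8 m (b=L-a=12):
  M_2 = Pa(L-x)/L  [x>a] = 12·8·(20-10)/20 = 48 kN·m
Superposition: M = Σ M_i = 398 kN·m ≈ 398.000000 kN·m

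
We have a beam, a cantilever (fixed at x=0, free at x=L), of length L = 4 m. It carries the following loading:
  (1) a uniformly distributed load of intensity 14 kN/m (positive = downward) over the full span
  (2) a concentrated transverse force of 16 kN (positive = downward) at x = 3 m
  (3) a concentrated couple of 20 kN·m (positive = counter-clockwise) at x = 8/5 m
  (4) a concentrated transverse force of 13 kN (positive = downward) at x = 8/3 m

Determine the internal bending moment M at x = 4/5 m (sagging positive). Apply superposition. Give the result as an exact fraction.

M(4/5) = -8336/75 kN·m

Load 1 — uniform load w=14 kN/m over full span:
  M_1 = -w(L-x)²/2 = -14·(4-(4/5))²/2 = -1792/25 kN·m
Load 2 — point force P=16 kN at a=3 m (b=L-a=1):
  M_2 = -P(a-x)  [x≤a] = -16·(3-(4/5)) = -176/5 kN·m
Load 3 — applied couple M₀=20 kN·m at a=8/5 m (b=L-a=12/5):
  M_3 = M₀  [x≤a] = 20 = 20 kN·m
Load 4 — point force P=13 kN at a=8/3 m (b=L-a=4/3):
  M_4 = -P(a-x)  [x≤a] = -13·((8/3)-(4/5)) = -364/15 kN·m
Superposition: M = Σ M_i = -8336/75 kN·m ≈ -111.146667 kN·m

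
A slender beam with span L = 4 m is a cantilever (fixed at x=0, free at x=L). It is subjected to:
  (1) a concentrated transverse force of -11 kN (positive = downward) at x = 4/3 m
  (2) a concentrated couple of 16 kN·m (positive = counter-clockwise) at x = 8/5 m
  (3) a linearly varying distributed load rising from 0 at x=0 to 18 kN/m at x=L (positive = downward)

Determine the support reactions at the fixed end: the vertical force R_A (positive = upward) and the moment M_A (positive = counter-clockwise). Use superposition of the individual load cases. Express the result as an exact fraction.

Load 1 — point force P=-11 kN at a=4/3 m (b=L-a=8/3):
  R_A = P = (-11) = -11 kN
  M_A = Pa = (-11)·(4/3) = -44/3 kN·m
Load 2 — applied couple M₀=16 kN·m at a=8/5 m (b=L-a=12/5):
  R_A = 0 kN
  M_A = -M₀ = -16 kN·m
Load 3 — triangular load w₀=18 kN/m (0→w₀ over full span):
  R_A = w₀L/2 = 18·4/2 = 36 kN
  M_A = w₀L²/3 = 18·4²/3 = 96 kN·m
Superposition: R_A = 25 kN, M_A = 196/3 kN·m

R_A = 25 kN, M_A = 196/3 kN·m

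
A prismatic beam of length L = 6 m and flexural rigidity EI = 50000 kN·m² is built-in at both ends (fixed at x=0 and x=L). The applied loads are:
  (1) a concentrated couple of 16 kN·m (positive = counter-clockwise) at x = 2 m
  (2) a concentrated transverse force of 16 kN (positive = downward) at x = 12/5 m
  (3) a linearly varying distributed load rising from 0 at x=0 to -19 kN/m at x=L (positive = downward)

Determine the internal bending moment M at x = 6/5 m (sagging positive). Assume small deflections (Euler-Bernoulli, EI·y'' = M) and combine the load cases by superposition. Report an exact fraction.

M(6/5) = 11393/1875 kN·m

Load 1 — applied couple M₀=16 kN·m at a=2 m (b=L-a=4):
  M_1 = R_Ax - M_A  [x≤a] with R_A=32/9, M_A=0 = (32/9)·(6/5) - 0 = 64/15 kN·m
Load 2 — point force P=16 kN at a=12/5 m (b=L-a=18/5):
  M_2 = Pb²(3a+b)x/L³ - Pab²/L²  [x≤a] = 16·(18/5)²·(3·(12/5)+(18/5))·(6/5)/6³ - 16·(12/5)·(18/5)²/6² = -864/625 kN·m
Load 3 — triangular load w₀=-19 kN/m (0→w₀ over full span):
  M_3 = 3w₀Lx/20 - w₀L²/30 - w₀x³/(6L) = 3·(-19)·6·(6/5)/20 - (-19)·6²/30 - (-19)·(6/5)³/(6·6) = 399/125 kN·m
Superposition: M = Σ M_i = 11393/1875 kN·m ≈ 6.076267 kN·m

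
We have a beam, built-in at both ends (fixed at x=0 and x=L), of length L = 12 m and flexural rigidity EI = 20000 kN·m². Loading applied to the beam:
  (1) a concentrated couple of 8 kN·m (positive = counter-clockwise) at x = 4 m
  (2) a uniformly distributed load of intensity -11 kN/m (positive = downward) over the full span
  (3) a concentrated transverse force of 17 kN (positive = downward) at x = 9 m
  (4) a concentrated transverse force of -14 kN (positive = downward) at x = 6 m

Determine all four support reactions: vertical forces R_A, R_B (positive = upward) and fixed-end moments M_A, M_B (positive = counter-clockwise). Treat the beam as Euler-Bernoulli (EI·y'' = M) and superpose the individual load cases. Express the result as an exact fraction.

Load 1 — applied couple M₀=8 kN·m at a=4 m (b=L-a=8):
  R_A = 6M₀ab/L³ = 6·8·4·8/12³ = 8/9 kN
  M_A = M₀b(2a-b)/L² = 8·8·(2·4-8)/12² = 0 kN·m
  R_B = -6M₀ab/L³ = -6·8·4·8/12³ = -8/9 kN
  M_B = M₀a(2b-a)/L² = 8·4·(2·8-4)/12² = 8/3 kN·m
Load 2 — uniform load w=-11 kN/m over full span:
  R_A = wL/2 = (-11)·12/2 = -66 kN
  M_A = wL²/12 = (-11)·12²/12 = -132 kN·m
  R_B = wL/2 = (-11)·12/2 = -66 kN
  M_B = -wL²/12 = -(-11)·12²/12 = 132 kN·m
Load 3 — point force P=17 kN at a=9 m (b=L-a=3):
  R_A = Pb²(3a+b)/L³ = 17·3²·(3·9+3)/12³ = 85/32 kN
  M_A = Pab²/L² = 17·9·3²/12² = 153/16 kN·m
  R_B = Pa²(a+3b)/L³ = 17·9²·(9+3·3)/12³ = 459/32 kN
  M_B = -Pa²b/L² = -17·9²·3/12² = -459/16 kN·m
Load 4 — point force P=-14 kN at a=6 m (b=L-a=6):
  R_A = Pb²(3a+b)/L³ = (-14)·6²·(3·6+6)/12³ = -7 kN
  M_A = Pab²/L² = (-14)·6·6²/12² = -21 kN·m
  R_B = Pa²(a+3b)/L³ = (-14)·6²·(6+3·6)/12³ = -7 kN
  M_B = -Pa²b/L² = -(-14)·6²·6/12² = 21 kN·m
Superposition: R_A = -20003/288 kN, M_A = -2295/16 kN·m, R_B = -17149/288 kN, M_B = 6095/48 kN·m

R_A = -20003/288 kN, M_A = -2295/16 kN·m, R_B = -17149/288 kN, M_B = 6095/48 kN·m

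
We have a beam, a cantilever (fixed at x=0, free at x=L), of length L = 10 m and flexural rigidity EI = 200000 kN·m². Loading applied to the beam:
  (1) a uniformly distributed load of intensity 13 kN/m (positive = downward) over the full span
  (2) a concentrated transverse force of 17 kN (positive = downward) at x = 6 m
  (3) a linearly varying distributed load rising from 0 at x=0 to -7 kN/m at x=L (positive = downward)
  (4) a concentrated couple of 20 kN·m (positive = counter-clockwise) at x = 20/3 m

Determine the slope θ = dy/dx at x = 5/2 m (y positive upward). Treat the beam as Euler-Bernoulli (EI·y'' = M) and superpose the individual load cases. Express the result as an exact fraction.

θ(5/2) = -142753/30720000 rad

Load 1 — uniform load w=13 kN/m over full span:
  θ_1 = -wx(x²-3Lx+3L²)/(6EI) = -13·(5/2)·((5/2)²-3·10·(5/2)+3·10²)/(6·200000) = -481/76800 rad
Load 2 — point force P=17 kN at a=6 m (b=L-a=4):
  θ_2 = -Px(2a-x)/(2EI)  [x≤a] = -17·(5/2)·(2·6-(5/2))/(2·200000) = -323/320000 rad
Load 3 — triangular load w₀=-7 kN/m (0→w₀ over full span):
  θ_3 = (w₀Lx²/4-w₀L²x/3-w₀x⁴/(24L))/EI = ((-7)·10·(5/2)²/4-(-7)·10²·(5/2)/3-(-7)·(5/2)⁴/(24·10))/200000 = 973/409600 rad
Load 4 — applied couple M₀=20 kN·m at a=20/3 m (b=L-a=10/3):
  θ_4 = M₀x/EI  [x≤a] = 20·(5/2)/200000 = 1/4000 rad
Superposition: θ = Σ θ_i = -142753/30720000 rad ≈ -0.004647 rad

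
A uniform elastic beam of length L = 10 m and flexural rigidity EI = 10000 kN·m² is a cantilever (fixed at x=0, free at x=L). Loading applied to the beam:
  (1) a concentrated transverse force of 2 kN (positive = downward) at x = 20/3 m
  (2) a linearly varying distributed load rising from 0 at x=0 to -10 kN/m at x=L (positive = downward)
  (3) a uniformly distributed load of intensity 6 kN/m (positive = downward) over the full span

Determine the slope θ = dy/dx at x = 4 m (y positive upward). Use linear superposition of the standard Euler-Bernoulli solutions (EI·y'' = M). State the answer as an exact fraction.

θ(4) = 23/1875 rad

Load 1 — point force P=2 kN at a=20/3 m (b=L-a=10/3):
  θ_1 = -Px(2a-x)/(2EI)  [x≤a] = -2·4·(2·(20/3)-4)/(2·10000) = -7/1875 rad
Load 2 — triangular load w₀=-10 kN/m (0→w₀ over full span):
  θ_2 = (w₀Lx²/4-w₀L²x/3-w₀x⁴/(24L))/EI = ((-10)·10·4²/4-(-10)·10²·4/3-(-10)·4⁴/(24·10))/10000 = 59/625 rad
Load 3 — uniform load w=6 kN/m over full span:
  θ_3 = -wx(x²-3Lx+3L²)/(6EI) = -6·4·(4²-3·10·4+3·10²)/(6·10000) = -49/625 rad
Superposition: θ = Σ θ_i = 23/1875 rad ≈ 0.012267 rad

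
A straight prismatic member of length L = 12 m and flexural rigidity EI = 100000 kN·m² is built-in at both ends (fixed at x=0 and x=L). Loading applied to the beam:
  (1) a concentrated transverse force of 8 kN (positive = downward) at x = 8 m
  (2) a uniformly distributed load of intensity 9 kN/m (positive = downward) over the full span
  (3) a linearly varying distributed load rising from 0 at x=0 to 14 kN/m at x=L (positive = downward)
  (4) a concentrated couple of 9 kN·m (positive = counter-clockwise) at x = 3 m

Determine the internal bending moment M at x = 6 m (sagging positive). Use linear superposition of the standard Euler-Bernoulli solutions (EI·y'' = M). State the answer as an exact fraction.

Load 1 — point force P=8 kN at a=8 m (b=L-a=4):
  M_1 = Pb²(3a+b)x/L³ - Pab²/L²  [x≤a] = 8·4²·(3·8+4)·6/12³ - 8·8·4²/12² = 16/3 kN·m
Load 2 — uniform load w=9 kN/m over full span:
  M_2 = wLx/2 - wL²/12 - wx²/2 = 9·12·6/2 - 9·12²/12 - 9·6²/2 = 54 kN·m
Load 3 — triangular load w₀=14 kN/m (0→w₀ over full span):
  M_3 = 3w₀Lx/20 - w₀L²/30 - w₀x³/(6L) = 3·14·12·6/20 - 14·12²/30 - 14·6³/(6·12) = 42 kN·m
Load 4 — applied couple M₀=9 kN·m at a=3 m (b=L-a=9):
  M_4 = R_Ax - M_A - M₀  [x>a] with R_A=27/32, M_A=-27/16 = (27/32)·6 - (-27/16) - 9 = -9/4 kN·m
Superposition: M = Σ M_i = 1189/12 kN·m ≈ 99.083333 kN·m

M(6) = 1189/12 kN·m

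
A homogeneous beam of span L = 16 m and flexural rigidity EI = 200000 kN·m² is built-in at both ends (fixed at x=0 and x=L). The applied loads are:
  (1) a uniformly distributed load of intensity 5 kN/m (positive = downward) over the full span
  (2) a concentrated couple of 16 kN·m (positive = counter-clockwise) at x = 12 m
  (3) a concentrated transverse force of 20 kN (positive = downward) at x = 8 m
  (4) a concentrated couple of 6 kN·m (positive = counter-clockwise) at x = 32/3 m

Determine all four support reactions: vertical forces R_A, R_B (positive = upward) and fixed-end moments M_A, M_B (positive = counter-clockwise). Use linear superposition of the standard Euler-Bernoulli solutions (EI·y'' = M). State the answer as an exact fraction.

R_A = 413/8 kN, M_A = 461/3 kN·m, R_B = 387/8 kN, M_B = -449/3 kN·m

Load 1 — uniform load w=5 kN/m over full span:
  R_A = wL/2 = 5·16/2 = 40 kN
  M_A = wL²/12 = 5·16²/12 = 320/3 kN·m
  R_B = wL/2 = 5·16/2 = 40 kN
  M_B = -wL²/12 = -5·16²/12 = -320/3 kN·m
Load 2 — applied couple M₀=16 kN·m at a=12 m (b=L-a=4):
  R_A = 6M₀ab/L³ = 6·16·12·4/16³ = 9/8 kN
  M_A = M₀b(2a-b)/L² = 16·4·(2·12-4)/16² = 5 kN·m
  R_B = -6M₀ab/L³ = -6·16·12·4/16³ = -9/8 kN
  M_B = M₀a(2b-a)/L² = 16·12·(2·4-12)/16² = -3 kN·m
Load 3 — point force P=20 kN at a=8 m (b=L-a=8):
  R_A = Pb²(3a+b)/L³ = 20·8²·(3·8+8)/16³ = 10 kN
  M_A = Pab²/L² = 20·8·8²/16² = 40 kN·m
  R_B = Pa²(a+3b)/L³ = 20·8²·(8+3·8)/16³ = 10 kN
  M_B = -Pa²b/L² = -20·8²·8/16² = -40 kN·m
Load 4 — applied couple M₀=6 kN·m at a=32/3 m (b=L-a=16/3):
  R_A = 6M₀ab/L³ = 6·6·(32/3)·(16/3)/16³ = 1/2 kN
  M_A = M₀b(2a-b)/L² = 6·(16/3)·(2·(32/3)-(16/3))/16² = 2 kN·m
  R_B = -6M₀ab/L³ = -6·6·(32/3)·(16/3)/16³ = -1/2 kN
  M_B = M₀a(2b-a)/L² = 6·(32/3)·(2·(16/3)-(32/3))/16² = 0 kN·m
Superposition: R_A = 413/8 kN, M_A = 461/3 kN·m, R_B = 387/8 kN, M_B = -449/3 kN·m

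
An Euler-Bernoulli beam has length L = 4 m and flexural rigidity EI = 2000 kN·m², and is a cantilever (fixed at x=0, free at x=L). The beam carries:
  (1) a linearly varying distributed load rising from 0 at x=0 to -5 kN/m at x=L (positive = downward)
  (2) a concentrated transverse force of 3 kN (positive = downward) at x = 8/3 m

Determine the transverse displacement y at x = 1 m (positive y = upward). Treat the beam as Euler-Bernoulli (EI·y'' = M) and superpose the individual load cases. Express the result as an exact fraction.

Load 1 — triangular load w₀=-5 kN/m (0→w₀ over full span):
  y_1 = (w₀Lx³/12-w₀L²x²/6-w₀x⁵/(120L))/EI = ((-5)·4·1³/12-(-5)·4²·1²/6-(-5)·1⁵/(120·4))/2000 = 1121/192000 m
Load 2 — point force P=3 kN at a=8/3 m (b=L-a=4/3):
  y_2 = -Px²(3a-x)/(6EI)  [x≤a] = -3·1²·(3·(8/3)-1)/(6·2000) = -7/4000 m
Superposition: y = Σ y_i = 157/38400 m ≈ 0.004089 m

y(1) = 157/38400 m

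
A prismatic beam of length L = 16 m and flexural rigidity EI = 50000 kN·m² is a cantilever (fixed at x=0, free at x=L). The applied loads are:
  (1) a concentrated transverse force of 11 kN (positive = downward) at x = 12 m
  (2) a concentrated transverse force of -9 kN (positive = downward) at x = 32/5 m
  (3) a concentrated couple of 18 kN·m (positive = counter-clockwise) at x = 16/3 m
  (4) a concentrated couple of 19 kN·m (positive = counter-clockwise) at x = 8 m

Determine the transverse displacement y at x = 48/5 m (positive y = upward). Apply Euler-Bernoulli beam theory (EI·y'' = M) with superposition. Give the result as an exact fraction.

Load 1 — point force P=11 kN at a=12 m (b=L-a=4):
  y_1 = -Px²(3a-x)/(6EI)  [x≤a] = -11·(48/5)²·(3·12-(48/5))/(6·50000) = -34848/390625 m
Load 2 — point force P=-9 kN at a=32/5 m (b=L-a=48/5):
  y_2 = -Pa²(3x-a)/(6EI)  [x>a] = -(-9)·(32/5)²·(3·(48/5)-(32/5))/(6·50000) = 10752/390625 m
Load 3 — applied couple M₀=18 kN·m at a=16/3 m (b=L-a=32/3):
  y_3 = M₀a(2x-a)/(2EI)  [x>a] = 18·(16/3)·(2·(48/5)-(16/3))/(2·50000) = 208/15625 m
Load 4 — applied couple M₀=19 kN·m at a=8 m (b=L-a=8):
  y_4 = M₀a(2x-a)/(2EI)  [x>a] = 19·8·(2·(48/5)-8)/(2·50000) = 266/15625 m
Superposition: y = Σ y_i = -12246/390625 m ≈ -0.031350 m

y(48/5) = -12246/390625 m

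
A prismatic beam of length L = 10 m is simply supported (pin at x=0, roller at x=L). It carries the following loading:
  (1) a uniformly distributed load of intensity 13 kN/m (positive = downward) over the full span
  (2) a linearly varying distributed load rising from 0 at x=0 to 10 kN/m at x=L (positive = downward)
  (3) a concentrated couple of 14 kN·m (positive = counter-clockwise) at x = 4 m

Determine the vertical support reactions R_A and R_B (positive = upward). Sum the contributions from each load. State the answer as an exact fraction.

R_A = 1246/15 kN, R_B = 1454/15 kN

Load 1 — uniform load w=13 kN/m over full span:
  R_A = wL/2 = 13·10/2 = 65 kN
  R_B = wL/2 = 13·10/2 = 65 kN
Load 2 — triangular load w₀=10 kN/m (0→w₀ over full span):
  R_A = w₀L/6 = 10·10/6 = 50/3 kN
  R_B = w₀L/3 = 10·10/3 = 100/3 kN
Load 3 — applied couple M₀=14 kN·m at a=4 m (b=L-a=6):
  R_A = M₀/L = 14/10 = 7/5 kN
  R_B = -M₀/L = -14/10 = -7/5 kN
Superposition: R_A = 1246/15 kN, R_B = 1454/15 kN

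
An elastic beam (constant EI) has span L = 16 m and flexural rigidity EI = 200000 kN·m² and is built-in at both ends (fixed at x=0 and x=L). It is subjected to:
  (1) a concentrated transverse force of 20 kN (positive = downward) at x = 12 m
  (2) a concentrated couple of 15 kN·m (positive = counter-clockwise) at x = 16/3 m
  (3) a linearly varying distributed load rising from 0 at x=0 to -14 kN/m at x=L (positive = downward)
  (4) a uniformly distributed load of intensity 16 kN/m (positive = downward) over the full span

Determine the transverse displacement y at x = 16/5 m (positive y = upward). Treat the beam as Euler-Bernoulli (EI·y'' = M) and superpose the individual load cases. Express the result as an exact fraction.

y(16/5) = -542558/146484375 m

Load 1 — point force P=20 kN at a=12 m (b=L-a=4):
  y_1 = -Pb²x²(3aL-(3a+b)x)/(6L³EI)  [x≤a] = -20·4²·(16/5)²·(3·12·16-(3·12+4)·(16/5))/(6·16³·200000) = -14/46875 m
Load 2 — applied couple M₀=15 kN·m at a=16/3 m (b=L-a=32/3):
  y_2 = (R_Ax³/6 - M_Ax²/2)/EI  [x≤a] with R_A=5/4, M_A=0 = ((5/4)·(16/5)³/6 - 0·(16/5)²/2)/200000 = 8/234375 m
Load 3 — triangular load w₀=-14 kN/m (0→w₀ over full span):
  y_3 = -w₀x²(L-x)²(x+2L)/(120LEI) = -(-14)·(16/5)²·(16-(16/5))²·((16/5)+2·16)/(120·16·200000) = 315392/146484375 m
Load 4 — uniform load w=16 kN/m over full span:
  y_4 = -wx²(L-x)²/(24EI) = -16·(16/5)²·(16-(16/5))²/(24·200000) = -32768/5859375 m
Superposition: y = Σ y_i = -542558/146484375 m ≈ -0.003704 m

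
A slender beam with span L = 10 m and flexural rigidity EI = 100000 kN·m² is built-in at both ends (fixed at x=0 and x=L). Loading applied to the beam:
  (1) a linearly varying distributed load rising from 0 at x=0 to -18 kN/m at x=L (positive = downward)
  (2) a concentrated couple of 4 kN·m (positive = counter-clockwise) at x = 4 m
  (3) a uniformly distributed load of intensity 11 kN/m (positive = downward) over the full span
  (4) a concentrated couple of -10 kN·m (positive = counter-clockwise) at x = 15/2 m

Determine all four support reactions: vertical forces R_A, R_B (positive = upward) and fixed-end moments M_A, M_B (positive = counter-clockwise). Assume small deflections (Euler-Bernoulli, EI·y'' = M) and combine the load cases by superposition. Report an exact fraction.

Load 1 — triangular load w₀=-18 kN/m (0→w₀ over full span):
  R_A = 3w₀L/20 = 3·(-18)·10/20 = -27 kN
  M_A = w₀L²/30 = (-18)·10²/30 = -60 kN·m
  R_B = 7w₀L/20 = 7·(-18)·10/20 = -63 kN
  M_B = -w₀L²/20 = -(-18)·10²/20 = 90 kN·m
Load 2 — applied couple M₀=4 kN·m at a=4 m (b=L-a=6):
  R_A = 6M₀ab/L³ = 6·4·4·6/10³ = 72/125 kN
  M_A = M₀b(2a-b)/L² = 4·6·(2·4-6)/10² = 12/25 kN·m
  R_B = -6M₀ab/L³ = -6·4·4·6/10³ = -72/125 kN
  M_B = M₀a(2b-a)/L² = 4·4·(2·6-4)/10² = 32/25 kN·m
Load 3 — uniform load w=11 kN/m over full span:
  R_A = wL/2 = 11·10/2 = 55 kN
  M_A = wL²/12 = 11·10²/12 = 275/3 kN·m
  R_B = wL/2 = 11·10/2 = 55 kN
  M_B = -wL²/12 = -11·10²/12 = -275/3 kN·m
Load 4 — applied couple M₀=-10 kN·m at a=15/2 m (b=L-a=5/2):
  R_A = 6M₀ab/L³ = 6·(-10)·(15/2)·(5/2)/10³ = -9/8 kN
  M_A = M₀b(2a-b)/L² = (-10)·(5/2)·(2·(15/2)-(5/2))/10² = -25/8 kN·m
  R_B = -6M₀ab/L³ = -6·(-10)·(15/2)·(5/2)/10³ = 9/8 kN
  M_B = M₀a(2b-a)/L² = (-10)·(15/2)·(2·(5/2)-(15/2))/10² = 15/8 kN·m
Superposition: R_A = 27451/1000 kN, M_A = 17413/600 kN·m, R_B = -7451/1000 kN, M_B = 893/600 kN·m

R_A = 27451/1000 kN, M_A = 17413/600 kN·m, R_B = -7451/1000 kN, M_B = 893/600 kN·m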